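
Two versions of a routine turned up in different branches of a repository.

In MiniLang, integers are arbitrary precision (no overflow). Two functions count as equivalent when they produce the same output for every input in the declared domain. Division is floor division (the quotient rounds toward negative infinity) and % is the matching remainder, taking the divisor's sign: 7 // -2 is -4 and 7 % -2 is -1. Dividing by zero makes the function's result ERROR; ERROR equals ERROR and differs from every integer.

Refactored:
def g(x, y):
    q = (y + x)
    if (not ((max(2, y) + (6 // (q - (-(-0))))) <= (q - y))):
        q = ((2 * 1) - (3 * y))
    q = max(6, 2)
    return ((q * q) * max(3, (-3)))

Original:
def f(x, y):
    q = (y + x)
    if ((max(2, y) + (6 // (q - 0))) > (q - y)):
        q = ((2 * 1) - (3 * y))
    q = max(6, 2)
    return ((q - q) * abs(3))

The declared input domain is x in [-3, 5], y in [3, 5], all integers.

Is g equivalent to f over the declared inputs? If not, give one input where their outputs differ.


x=-3, y=4 yields 0 from f but 108 from g.
verdict: not equivalent; witness: x=-3, y=4


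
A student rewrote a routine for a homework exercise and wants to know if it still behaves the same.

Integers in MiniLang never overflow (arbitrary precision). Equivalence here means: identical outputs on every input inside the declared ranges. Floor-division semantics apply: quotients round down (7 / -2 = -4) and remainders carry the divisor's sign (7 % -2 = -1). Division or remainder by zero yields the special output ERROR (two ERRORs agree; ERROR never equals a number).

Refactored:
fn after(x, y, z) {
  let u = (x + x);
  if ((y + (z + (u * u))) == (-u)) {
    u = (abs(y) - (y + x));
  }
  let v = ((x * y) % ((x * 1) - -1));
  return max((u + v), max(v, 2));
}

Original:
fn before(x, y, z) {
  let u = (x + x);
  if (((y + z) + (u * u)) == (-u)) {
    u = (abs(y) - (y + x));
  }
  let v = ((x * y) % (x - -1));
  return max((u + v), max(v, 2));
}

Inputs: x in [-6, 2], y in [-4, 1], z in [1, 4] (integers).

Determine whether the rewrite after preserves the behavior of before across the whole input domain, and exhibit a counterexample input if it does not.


The two are interchangeable: constant usage differs; and arithmetic usage differs, and every declared input agrees.
Tracing x=-1, y=1, z=2: before: u := -2 | (((y + z) + (u * u)) == (-u)): false | divide-by-zero, output ERROR | after: u := -2 | ((y + (z + (u * u))) == (-u)): false | divide-by-zero, output ERROR — matching result ERROR.
Across all 216 domain points the two functions coincide.
verdict: equivalent


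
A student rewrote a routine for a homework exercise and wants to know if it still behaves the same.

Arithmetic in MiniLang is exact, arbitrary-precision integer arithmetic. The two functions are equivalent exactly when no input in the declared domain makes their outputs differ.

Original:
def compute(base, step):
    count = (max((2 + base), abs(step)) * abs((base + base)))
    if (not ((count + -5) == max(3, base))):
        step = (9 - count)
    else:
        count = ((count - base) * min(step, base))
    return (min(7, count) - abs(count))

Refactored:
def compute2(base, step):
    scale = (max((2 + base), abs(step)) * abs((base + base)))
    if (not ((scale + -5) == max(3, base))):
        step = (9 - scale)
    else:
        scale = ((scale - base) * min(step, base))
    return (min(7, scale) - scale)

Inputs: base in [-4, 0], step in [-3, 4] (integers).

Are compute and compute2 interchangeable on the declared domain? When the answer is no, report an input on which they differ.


Try base=-4, step=-1.
compute: count := 8 | (not ((count + -5) == max(3, base))): false | count := -48 | result -96
compute2: scale := 8 | (not ((scale + -5) == max(3, base))): false | scale := -48 | result 0
-96 != 0, so the rewrite changes behavior.
verdict: not equivalent; witness: base=-4, step=-1


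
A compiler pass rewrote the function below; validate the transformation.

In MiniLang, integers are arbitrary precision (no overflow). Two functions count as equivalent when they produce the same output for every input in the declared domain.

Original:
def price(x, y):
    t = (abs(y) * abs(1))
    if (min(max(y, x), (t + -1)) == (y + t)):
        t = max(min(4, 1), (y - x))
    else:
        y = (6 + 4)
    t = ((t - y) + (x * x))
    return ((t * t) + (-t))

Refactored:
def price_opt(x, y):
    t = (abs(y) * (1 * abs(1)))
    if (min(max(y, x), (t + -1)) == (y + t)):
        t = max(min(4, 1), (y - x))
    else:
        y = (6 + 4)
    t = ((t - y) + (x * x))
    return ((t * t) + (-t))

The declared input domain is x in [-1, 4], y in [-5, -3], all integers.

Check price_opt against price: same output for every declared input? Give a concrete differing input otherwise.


Comparing the listings, the differences include: constant usage differs; arithmetic usage differs.
One worked example (x=2, y=-4) — price: t = 4; (min(max(y, x), (t + -1)) == (y + t)) -> false; y = 10; t = -2; return 6; price_opt: t = 4; (min(max(y, x), (t + -1)) == (y + t)) -> false; y = 10; t = -2; return 6; agreement on 6.
Checked all 18 inputs in the declared domain: the outputs agree on every one.
verdict: equivalent


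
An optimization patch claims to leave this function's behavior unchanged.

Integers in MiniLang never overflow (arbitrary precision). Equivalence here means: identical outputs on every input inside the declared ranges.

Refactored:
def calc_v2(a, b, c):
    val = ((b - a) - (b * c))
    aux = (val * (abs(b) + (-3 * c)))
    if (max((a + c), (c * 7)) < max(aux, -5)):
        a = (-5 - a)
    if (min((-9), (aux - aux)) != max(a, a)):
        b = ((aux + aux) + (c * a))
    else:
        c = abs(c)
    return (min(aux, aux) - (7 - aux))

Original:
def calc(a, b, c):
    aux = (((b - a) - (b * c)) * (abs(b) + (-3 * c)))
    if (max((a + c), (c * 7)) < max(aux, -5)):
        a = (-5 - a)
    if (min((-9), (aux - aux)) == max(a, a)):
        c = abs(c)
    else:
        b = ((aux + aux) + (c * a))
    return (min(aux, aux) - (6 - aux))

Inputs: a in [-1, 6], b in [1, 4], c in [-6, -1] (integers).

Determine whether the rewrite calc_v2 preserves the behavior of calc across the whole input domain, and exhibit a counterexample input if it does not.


Input a=-1, b=1, c=-6: 298 from calc versus 297 from calc_v2.
verdict: not equivalent; witness: a=-1, b=1, c=-6


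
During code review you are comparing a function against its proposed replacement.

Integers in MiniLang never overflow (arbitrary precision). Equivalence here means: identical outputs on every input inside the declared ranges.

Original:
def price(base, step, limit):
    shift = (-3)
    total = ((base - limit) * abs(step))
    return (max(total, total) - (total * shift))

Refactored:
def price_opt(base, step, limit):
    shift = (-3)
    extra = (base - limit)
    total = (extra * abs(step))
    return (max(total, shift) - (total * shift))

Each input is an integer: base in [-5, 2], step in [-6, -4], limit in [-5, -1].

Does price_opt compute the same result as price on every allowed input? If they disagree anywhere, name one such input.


There is a counterexample at base=-5, step=-6, limit=-4: -24 on one side, -21 on the other.
price: shift := -3 | total := -6 | result -24
price_opt: shift := -3 | extra := -1 | total := -6 | result -21
verdict: not equivalent; witness: base=-5, step=-6, limit=-4


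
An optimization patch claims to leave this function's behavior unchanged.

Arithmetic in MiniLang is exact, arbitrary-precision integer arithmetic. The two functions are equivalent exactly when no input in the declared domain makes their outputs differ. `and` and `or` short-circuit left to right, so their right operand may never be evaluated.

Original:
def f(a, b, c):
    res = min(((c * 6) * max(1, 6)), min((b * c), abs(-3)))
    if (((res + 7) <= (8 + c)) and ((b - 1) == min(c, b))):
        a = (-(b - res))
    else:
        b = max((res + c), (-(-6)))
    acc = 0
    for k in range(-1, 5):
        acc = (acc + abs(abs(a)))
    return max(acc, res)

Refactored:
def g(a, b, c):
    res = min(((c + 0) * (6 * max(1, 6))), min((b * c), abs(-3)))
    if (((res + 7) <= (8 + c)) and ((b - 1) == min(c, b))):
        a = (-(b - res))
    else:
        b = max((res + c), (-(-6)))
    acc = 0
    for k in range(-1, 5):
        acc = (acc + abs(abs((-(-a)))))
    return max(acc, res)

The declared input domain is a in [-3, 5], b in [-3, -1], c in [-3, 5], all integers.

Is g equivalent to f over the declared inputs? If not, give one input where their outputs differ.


Reading the diff, among the changes: arithmetic usage differs; constant usage differs.
One worked example (a=3, b=-1, c=0) — f: res = 0; (((res + 7) <= (8 + c)) and ((b - 1) == min(c, b))) -> false; b = 6; acc = 0; [k=-1]; acc = 3; [k=0]; acc = 6; [k=1]; acc = 9; [k=2]; acc = 12; [k=3]; acc = 15; [k=4]; acc = 18; return 18; g: res = 0; (((res + 7) <= (8 + c)) and ((b - 1) == min(c, b))) -> false; b = 6; acc = 0; [k=-1]; acc = 3; [k=0]; acc = 6; [k=1]; acc = 9; [k=2]; acc = 12; [k=3]; acc = 15; [k=4]; acc = 18; return 18; agreement on 18.
Checked all 243 inputs in the declared domain: the outputs agree on every one.
verdict: equivalent


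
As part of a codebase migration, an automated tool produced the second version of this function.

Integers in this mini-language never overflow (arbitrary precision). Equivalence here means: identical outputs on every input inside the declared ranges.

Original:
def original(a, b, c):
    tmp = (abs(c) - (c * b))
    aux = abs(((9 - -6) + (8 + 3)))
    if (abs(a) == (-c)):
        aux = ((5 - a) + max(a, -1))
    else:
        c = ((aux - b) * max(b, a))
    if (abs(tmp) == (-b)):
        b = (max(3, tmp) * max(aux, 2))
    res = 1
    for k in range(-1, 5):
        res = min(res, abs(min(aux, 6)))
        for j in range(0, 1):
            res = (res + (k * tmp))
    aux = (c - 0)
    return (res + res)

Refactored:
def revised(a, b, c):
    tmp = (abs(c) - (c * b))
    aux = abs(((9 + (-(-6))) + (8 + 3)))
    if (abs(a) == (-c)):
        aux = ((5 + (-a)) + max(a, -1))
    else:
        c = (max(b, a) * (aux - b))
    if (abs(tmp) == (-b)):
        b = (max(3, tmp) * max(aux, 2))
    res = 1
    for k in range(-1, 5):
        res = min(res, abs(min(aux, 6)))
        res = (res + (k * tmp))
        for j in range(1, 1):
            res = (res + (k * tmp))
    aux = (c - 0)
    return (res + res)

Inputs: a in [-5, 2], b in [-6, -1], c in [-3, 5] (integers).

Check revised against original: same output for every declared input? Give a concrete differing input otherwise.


This is a faithful refactor — arithmetic usage differs; also statement counts differ; also loop structure differs, but the computed results match everywhere.
Spot check at a=2, b=-6, c=-2 — original: tmp=-10, then aux=26, then (abs(a) == (-c)) is true, then aux=5, then (abs(tmp) == (-b)) is false, then res=1, then (k=-1), then res=1, then (j=0), then res=11, then (k=0), then res=5, then (j=0), then res=5, then (k=1), then res=5, then (j=0), then res=-5, then (k=2), then res=-5, then (j=0), then res=-25, then (k=3), then res=-25, then (j=0), then res=-55, then (k=4), then res=-55, then (j=0), then res=-95, then aux=-2, then returns -190. revised: tmp=-10, then aux=26, then (abs(a) == (-c)) is true, then aux=5, then (abs(tmp) == (-b)) is false, then res=1, then (k=-1), then res=1, then res=11, then the loop over j runs zero times, then (k=0), then res=5, then res=5, then the loop over j runs zero times, then (k=1), then res=5, then res=-5, then the loop over j runs zero times, then (k=2), then res=-5, then res=-25, then the loop over j runs zero times, then (k=3), then res=-25, then res=-55, then the loop over j runs zero times, then (k=4), then res=-55, then res=-95, then the loop over j runs zero times, then aux=-2, then returns -190. Both give -190.
Sweeping the whole domain (432 inputs) finds no disagreement.
verdict: equivalent


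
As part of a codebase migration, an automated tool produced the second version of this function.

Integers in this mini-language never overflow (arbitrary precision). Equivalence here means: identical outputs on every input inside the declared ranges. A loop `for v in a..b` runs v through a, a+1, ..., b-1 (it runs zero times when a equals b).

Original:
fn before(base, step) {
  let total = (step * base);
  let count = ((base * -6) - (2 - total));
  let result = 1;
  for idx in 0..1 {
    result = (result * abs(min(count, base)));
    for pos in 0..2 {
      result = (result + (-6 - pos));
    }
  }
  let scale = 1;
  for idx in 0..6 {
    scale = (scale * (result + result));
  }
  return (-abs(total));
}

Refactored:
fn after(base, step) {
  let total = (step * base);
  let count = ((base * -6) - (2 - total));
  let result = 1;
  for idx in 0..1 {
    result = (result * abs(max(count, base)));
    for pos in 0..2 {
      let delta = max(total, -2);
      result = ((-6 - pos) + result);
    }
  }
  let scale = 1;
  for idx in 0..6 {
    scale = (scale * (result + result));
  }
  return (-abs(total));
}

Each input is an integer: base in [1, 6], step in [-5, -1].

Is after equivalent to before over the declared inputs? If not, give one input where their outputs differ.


Equivalent. The edit looks behavioral (`min(count, base)` became `max(count, base)`), but over these ranges it never changes the outcome.
Sweeping the whole domain (30 inputs) finds no disagreement.
One worked example (base=4, step=-3) — before: total := -12 | count := -38 | result := 1 | iter idx=0: | result := 38 | iter pos=0: | result := 32 | iter pos=1: | result := 25 | scale := 1 | iter idx=0: | scale := 50 | iter idx=1: | scale := 2500 | iter idx=2: | scale := 125000 | iter idx=3: | scale := 6250000 | iter idx=4: | scale := 312500000 | iter idx=5: | scale := 15625000000 | result -12; after: total := -12 | count := -38 | result := 1 | iter idx=0: | result := 4 | iter pos=0: | delta := -2 | result := -2 | iter pos=1: | delta := -2 | result := -9 | scale := 1 | iter idx=0: | scale := -18 | iter idx=1: | scale := 324 | iter idx=2: | scale := -5832 | iter idx=3: | scale := 104976 | iter idx=4: | scale := -1889568 | iter idx=5: | scale := 34012224 | result -12; agreement on -12.
verdict: equivalent


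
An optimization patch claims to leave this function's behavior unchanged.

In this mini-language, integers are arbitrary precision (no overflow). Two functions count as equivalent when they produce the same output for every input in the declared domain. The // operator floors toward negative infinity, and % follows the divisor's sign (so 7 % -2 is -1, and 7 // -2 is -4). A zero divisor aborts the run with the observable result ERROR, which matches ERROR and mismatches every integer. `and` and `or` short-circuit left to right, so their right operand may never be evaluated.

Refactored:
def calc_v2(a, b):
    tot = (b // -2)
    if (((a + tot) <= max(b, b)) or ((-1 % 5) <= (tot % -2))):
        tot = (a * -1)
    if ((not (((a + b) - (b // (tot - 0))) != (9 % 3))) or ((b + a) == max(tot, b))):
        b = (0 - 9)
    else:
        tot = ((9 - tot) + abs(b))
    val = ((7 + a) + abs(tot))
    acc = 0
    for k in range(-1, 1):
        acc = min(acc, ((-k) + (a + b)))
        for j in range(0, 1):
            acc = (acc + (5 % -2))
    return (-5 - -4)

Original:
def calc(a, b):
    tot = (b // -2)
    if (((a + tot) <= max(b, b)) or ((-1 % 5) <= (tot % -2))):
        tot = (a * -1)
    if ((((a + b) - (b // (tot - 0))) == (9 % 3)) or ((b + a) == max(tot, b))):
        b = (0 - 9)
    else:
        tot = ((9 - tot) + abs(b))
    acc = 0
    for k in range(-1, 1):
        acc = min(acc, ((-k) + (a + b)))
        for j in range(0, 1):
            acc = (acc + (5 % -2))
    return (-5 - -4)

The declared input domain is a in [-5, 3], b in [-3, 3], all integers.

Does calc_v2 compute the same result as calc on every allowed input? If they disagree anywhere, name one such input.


Equivalent — the differences include boolean connective usage differs; local variable names differ; min/max/abs usage differs; arithmetic usage differs; constant usage differs; comparison usage differs; statement counts differ, yet no declared input distinguishes the two.
One worked example (a=1, b=0) — calc: tot := 0 | (((a + tot) <= max(b, b)) or ((-1 % 5) <= (tot % -2))): false | divide-by-zero, output ERROR; calc_v2: tot := 0 | (((a + tot) <= max(b, b)) or ((-1 % 5) <= (tot % -2))): false | divide-by-zero, output ERROR; agreement on ERROR.
Sweeping the whole domain (63 inputs) finds no disagreement.
verdict: equivalent


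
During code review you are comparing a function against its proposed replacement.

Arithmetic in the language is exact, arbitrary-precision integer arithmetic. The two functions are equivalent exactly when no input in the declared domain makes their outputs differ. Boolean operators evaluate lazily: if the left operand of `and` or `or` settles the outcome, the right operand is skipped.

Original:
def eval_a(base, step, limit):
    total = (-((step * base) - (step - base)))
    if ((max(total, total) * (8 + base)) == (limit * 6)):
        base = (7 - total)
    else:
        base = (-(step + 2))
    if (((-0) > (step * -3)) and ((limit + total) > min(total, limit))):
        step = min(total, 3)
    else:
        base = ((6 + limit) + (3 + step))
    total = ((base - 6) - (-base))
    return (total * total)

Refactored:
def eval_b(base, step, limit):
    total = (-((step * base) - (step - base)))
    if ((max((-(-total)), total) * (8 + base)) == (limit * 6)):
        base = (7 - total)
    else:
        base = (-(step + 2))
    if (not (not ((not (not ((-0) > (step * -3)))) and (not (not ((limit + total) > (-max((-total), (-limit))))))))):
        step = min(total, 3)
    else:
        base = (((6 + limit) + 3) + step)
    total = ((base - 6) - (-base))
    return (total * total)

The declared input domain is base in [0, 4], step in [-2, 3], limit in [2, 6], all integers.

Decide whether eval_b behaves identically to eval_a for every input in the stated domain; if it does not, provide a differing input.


Equivalent — the differences include boolean connective usage differs, and min/max/abs usage differs, yet no declared input distinguishes the two.
Tracing base=1, step=-1, limit=2: eval_a: total becomes -1; next ((max(total, total) * (8 + base)) == (limit * 6)) evaluates to false; next base becomes -1; next (((-0) > (step * -3)) and ((limit + total) > min(total, limit))) evaluates to false; next base becomes 10; next total becomes 14; next final value 196 | eval_b: total becomes -1; next ((max((-(-total)), total) * (8 + base)) == (limit * 6)) evaluates to false; next base becomes -1; next (not (not ((not (not ((-0) > (step * -3)))) and (not (not ((limit + total) > (-max((-total), (-limit))))))))) evaluates to false; next base becomes 10; next total becomes 14; next final value 196 — matching result 196.
Every one of the 150 inputs gives matching results.
verdict: equivalent


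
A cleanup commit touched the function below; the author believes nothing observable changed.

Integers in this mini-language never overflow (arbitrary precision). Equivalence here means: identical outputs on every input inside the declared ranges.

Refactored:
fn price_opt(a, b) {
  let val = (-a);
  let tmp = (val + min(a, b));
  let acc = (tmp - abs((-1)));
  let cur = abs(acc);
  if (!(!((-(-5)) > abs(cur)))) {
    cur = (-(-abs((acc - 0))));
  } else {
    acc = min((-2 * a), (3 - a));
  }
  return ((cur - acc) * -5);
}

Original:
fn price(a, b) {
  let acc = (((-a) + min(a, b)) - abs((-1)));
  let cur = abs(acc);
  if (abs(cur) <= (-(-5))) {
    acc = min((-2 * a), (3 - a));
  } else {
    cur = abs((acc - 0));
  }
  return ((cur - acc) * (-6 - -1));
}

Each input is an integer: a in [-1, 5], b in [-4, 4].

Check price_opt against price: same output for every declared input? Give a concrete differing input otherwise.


Run the pair on a=-1, b=-4.
price: acc := -4 | cur := 4 | (abs(cur) <= (-(-5))): true | acc := 2 | result -10
price_opt: val := 1 | tmp := -3 | acc := -4 | cur := 4 | (!(!((-(-5)) > abs(cur)))): true | cur := 4 | result -40
-10 vs -40 — the two versions disagree here.
verdict: not equivalent; witness: a=-1, b=-4


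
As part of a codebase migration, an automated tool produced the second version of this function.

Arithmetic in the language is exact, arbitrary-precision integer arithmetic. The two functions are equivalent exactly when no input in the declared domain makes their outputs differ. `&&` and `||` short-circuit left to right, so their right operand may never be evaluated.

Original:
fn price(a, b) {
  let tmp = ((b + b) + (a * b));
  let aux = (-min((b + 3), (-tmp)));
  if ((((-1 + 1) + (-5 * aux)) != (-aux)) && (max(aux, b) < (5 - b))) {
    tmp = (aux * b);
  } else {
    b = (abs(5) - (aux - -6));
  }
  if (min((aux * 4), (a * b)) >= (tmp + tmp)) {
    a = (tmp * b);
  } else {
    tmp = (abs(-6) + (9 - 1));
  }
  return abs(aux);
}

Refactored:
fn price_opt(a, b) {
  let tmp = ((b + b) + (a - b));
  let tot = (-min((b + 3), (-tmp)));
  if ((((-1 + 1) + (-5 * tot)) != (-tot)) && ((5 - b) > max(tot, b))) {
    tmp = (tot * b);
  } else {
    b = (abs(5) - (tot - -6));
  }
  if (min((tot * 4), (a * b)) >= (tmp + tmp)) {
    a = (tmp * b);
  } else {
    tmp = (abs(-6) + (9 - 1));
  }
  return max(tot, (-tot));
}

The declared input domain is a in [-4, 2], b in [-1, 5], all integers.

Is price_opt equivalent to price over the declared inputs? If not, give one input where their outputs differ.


There is a counterexample at a=-4, b=0: 0 on one side, 3 on the other.
price: tmp becomes 0; next aux becomes 0; next ((((-1 + 1) + (-5 * aux)) != (-aux)) && (max(aux, b) < (5 - b))) evaluates to false; next b becomes -1; next (min((aux * 4), (a * b)) >= (tmp + tmp)) evaluates to true; next a becomes 0; next final value 0
price_opt: tmp becomes -4; next tot becomes -3; next ((((-1 + 1) + (-5 * tot)) != (-tot)) && ((5 - b) > max(tot, b))) evaluates to true; next tmp becomes 0; next (min((tot * 4), (a * b)) >= (tmp + tmp)) evaluates to false; next tmp becomes 14; next final value 3
verdict: not equivalent; witness: a=-4, b=0


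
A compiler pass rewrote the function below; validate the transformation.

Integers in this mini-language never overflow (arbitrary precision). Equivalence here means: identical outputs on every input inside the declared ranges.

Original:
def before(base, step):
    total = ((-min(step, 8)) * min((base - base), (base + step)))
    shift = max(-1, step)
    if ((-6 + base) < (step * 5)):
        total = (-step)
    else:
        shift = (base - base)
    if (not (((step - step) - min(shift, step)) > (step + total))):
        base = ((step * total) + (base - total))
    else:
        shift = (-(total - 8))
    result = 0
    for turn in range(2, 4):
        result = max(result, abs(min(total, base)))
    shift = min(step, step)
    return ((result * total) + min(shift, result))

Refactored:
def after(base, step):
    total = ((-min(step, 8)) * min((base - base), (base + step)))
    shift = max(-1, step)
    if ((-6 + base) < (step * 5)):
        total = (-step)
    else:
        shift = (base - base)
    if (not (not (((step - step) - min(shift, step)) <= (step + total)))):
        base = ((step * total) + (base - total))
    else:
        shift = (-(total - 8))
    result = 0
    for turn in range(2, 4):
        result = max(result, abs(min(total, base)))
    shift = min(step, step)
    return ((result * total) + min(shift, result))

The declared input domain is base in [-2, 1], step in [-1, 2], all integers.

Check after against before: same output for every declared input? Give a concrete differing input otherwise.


The two are interchangeable: comparison usage differs, boolean connective usage differs, and every declared input agrees.
One worked example (base=-1, step=1) — before: total becomes 0; next shift becomes 1; next ((-6 + base) < (step * 5)) evaluates to true; next total becomes -1; next (not (((step - step) - min(shift, step)) > (step + total))) evaluates to true; next base becomes -1; next result becomes 0; next at turn=2:; next result becomes 1; next at turn=3:; next result becomes 1; next shift becomes 1; next final value 0; after: total becomes 0; next shift becomes 1; next ((-6 + base) < (step * 5)) evaluates to true; next total becomes -1; next (not (not (((step - step) - min(shift, step)) <= (step + total)))) evaluates to true; next base becomes -1; next result becomes 0; next at turn=2:; next result becomes 1; next at turn=3:; next result becomes 1; next shift becomes 1; next final value 0; agreement on 0.
Every one of the 16 inputs gives matching results.
verdict: equivalent


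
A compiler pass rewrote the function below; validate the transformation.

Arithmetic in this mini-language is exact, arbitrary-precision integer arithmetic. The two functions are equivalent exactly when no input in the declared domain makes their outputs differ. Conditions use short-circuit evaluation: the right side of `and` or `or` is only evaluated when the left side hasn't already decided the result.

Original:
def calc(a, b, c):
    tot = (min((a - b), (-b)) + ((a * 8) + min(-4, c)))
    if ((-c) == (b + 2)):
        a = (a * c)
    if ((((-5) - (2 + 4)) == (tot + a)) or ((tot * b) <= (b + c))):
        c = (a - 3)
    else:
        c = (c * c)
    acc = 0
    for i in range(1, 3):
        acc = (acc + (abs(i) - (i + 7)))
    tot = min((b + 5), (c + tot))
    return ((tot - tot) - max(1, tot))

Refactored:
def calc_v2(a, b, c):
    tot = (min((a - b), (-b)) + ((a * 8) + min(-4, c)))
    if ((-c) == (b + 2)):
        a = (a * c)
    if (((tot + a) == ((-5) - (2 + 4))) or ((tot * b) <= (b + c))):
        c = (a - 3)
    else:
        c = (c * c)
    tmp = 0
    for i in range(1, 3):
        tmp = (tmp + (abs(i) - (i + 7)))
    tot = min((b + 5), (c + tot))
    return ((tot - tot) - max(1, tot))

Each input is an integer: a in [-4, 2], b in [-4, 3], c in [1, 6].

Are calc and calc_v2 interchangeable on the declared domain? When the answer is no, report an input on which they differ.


Equivalent — the differences include local variable names differ, yet no declared input distinguishes the two.
Spot check at a=-3, b=-2, c=3 — calc: tot becomes -29; next ((-c) == (b + 2)) evaluates to false; next ((((-5) - (2 + 4)) == (tot + a)) or ((tot * b) <= (b + c))) evaluates to false; next c becomes 9; next acc becomes 0; next at i=1:; next acc becomes -7; next at i=2:; next acc becomes -14; next tot becomes -20; next final value -1. calc_v2: tot becomes -29; next ((-c) == (b + 2)) evaluates to false; next (((tot + a) == ((-5) - (2 + 4))) or ((tot * b) <= (b + c))) evaluates to false; next c becomes 9; next tmp becomes 0; next at i=1:; next tmp becomes -7; next at i=2:; next tmp becomes -14; next tot becomes -20; next final value -1. Both give -1.
An exhaustive pass over the 336 declared inputs shows identical outputs.
verdict: equivalent


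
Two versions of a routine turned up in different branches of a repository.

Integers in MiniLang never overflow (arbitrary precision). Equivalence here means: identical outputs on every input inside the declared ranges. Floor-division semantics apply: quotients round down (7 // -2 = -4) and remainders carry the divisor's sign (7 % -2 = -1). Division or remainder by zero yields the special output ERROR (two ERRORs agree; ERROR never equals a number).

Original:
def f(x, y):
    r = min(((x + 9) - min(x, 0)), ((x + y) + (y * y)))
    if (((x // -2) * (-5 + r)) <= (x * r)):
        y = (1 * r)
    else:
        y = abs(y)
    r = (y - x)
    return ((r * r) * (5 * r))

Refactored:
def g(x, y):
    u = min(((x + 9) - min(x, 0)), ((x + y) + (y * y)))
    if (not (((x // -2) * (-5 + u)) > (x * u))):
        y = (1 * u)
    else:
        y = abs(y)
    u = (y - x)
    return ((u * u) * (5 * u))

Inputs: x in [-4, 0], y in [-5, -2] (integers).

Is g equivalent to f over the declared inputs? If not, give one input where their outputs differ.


Reading the diff, among the changes: local variable names differ, plus boolean connective usage differs, plus comparison usage differs.
As a probe, take x=-4, y=-3: f runs r becomes 2; next (((x // -2) * (-5 + r)) <= (x * r)) evaluates to false; next y becomes 3; next r becomes 7; next final value 1715; g runs u becomes 2; next (not (((x // -2) * (-5 + u)) > (x * u))) evaluates to false; next y becomes 3; next u becomes 7; next final value 1715; both end at 1715.
Sweeping the whole domain (20 inputs) finds no disagreement.
verdict: equivalent


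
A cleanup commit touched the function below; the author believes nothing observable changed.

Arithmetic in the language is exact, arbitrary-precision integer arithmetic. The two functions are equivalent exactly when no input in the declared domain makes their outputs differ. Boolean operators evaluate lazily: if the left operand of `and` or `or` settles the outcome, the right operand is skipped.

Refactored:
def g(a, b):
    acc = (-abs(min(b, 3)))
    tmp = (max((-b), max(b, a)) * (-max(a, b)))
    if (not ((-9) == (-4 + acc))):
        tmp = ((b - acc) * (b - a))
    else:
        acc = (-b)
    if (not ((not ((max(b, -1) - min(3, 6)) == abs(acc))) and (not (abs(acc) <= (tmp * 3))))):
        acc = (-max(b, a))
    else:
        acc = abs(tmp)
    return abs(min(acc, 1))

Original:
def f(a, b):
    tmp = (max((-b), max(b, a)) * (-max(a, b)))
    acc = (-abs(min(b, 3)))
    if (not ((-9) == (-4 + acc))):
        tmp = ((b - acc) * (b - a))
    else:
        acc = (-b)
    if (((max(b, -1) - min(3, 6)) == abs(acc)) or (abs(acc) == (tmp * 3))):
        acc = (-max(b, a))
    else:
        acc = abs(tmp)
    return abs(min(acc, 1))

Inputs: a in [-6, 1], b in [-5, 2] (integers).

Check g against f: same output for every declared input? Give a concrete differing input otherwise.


The rewrite breaks on a=-6, b=2, where the results are 1 and 2.
f: tmp := -4 | acc := -2 | (not ((-9) == (-4 + acc))): true | tmp := 32 | (((max(b, -1) - min(3, 6)) == abs(acc)) or (abs(acc) == (tmp * 3))): false | acc := 32 | result 1
g: acc := -2 | tmp := -4 | (not ((-9) == (-4 + acc))): true | tmp := 32 | (not ((not ((max(b, -1) - min(3, 6)) == abs(acc))) and (not (abs(acc) <= (tmp * 3))))): true | acc := -2 | result 2
verdict: not equivalent; witness: a=-6, b=2


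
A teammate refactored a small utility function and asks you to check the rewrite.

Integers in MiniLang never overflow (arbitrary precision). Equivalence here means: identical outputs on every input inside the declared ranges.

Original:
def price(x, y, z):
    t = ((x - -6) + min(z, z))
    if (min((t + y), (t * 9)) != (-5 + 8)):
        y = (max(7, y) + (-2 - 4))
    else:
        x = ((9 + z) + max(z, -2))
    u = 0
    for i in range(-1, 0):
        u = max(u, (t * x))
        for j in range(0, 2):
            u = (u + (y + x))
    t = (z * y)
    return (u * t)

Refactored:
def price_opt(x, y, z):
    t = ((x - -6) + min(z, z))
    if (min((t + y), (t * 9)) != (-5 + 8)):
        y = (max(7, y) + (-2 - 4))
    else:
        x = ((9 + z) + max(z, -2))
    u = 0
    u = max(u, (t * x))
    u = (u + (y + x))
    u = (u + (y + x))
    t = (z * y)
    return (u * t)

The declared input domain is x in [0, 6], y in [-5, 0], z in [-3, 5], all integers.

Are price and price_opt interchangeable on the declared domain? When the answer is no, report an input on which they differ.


Changes here: local variable names differ; and arithmetic usage differs; and statement counts differ; and loop structure differs; the full 378-point sweep finds no disagreement.
verdict: equivalent


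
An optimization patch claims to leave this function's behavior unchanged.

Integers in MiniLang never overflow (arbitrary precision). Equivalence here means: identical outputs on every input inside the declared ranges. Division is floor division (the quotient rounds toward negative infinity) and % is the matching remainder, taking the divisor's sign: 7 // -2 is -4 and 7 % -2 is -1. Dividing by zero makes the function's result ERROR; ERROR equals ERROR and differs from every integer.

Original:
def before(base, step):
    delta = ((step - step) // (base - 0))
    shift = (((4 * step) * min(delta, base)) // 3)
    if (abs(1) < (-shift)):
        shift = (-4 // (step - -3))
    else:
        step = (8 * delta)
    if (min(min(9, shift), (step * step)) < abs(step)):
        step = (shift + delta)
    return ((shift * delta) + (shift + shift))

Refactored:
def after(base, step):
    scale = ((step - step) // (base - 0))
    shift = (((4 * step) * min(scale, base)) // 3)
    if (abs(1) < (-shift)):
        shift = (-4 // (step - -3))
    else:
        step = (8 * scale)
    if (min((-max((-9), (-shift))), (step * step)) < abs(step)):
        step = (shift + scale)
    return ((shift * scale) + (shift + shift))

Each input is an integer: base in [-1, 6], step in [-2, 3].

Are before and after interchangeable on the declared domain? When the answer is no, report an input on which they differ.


The two are interchangeable: min/max/abs usage differs, local variable names differ, and every declared input agrees.
Spot check at base=-1, step=3 — before: delta := 0 | shift := -4 | (abs(1) < (-shift)): true | shift := -1 | (min(min(9, shift), (step * step)) < abs(step)): true | step := -1 | result -2. after: scale := 0 | shift := -4 | (abs(1) < (-shift)): true | shift := -1 | (min((-max((-9), (-shift))), (step * step)) < abs(step)): true | step := -1 | result -2. Both give -2.
An exhaustive pass over the 48 declared inputs shows identical outputs.
verdict: equivalent


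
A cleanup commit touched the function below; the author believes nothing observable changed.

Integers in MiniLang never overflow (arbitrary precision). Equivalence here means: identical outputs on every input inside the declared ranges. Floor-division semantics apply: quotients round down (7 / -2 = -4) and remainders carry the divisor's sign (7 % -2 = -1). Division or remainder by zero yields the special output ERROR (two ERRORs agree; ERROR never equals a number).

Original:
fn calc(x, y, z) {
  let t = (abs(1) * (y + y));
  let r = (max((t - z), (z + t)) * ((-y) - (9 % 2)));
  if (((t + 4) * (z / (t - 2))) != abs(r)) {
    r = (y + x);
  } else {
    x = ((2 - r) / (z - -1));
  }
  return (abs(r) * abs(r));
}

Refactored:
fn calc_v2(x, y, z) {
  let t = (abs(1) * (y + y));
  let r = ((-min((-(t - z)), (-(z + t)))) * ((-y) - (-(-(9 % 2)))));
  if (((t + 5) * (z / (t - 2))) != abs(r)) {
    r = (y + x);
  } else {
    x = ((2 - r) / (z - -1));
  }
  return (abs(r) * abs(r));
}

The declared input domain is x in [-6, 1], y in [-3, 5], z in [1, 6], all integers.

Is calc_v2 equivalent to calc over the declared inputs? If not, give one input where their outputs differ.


Take x=-6, y=-3, z=5.
calc: t becomes -6; next r becomes -2; next (((t + 4) * (z / (t - 2))) != abs(r)) evaluates to false; next x becomes 0; next final value 4
calc_v2: t becomes -6; next r becomes -2; next (((t + 5) * (z / (t - 2))) != abs(r)) evaluates to true; next r becomes -9; next final value 81
4 vs 81 — the two versions disagree here.
verdict: not equivalent; witness: x=-6, y=-3, z=5


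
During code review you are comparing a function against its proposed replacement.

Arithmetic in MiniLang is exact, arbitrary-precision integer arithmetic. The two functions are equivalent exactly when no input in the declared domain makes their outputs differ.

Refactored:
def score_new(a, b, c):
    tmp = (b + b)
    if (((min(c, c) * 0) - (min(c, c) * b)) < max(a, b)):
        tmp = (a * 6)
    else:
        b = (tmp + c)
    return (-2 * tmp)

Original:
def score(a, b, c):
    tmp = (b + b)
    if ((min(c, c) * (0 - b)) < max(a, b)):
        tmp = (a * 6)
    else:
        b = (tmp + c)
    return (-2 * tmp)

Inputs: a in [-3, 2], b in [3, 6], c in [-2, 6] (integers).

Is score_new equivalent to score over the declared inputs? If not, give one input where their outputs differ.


Changes here: arithmetic usage differs; min/max/abs usage differs; the full 216-point sweep finds no disagreement.
verdict: equivalent


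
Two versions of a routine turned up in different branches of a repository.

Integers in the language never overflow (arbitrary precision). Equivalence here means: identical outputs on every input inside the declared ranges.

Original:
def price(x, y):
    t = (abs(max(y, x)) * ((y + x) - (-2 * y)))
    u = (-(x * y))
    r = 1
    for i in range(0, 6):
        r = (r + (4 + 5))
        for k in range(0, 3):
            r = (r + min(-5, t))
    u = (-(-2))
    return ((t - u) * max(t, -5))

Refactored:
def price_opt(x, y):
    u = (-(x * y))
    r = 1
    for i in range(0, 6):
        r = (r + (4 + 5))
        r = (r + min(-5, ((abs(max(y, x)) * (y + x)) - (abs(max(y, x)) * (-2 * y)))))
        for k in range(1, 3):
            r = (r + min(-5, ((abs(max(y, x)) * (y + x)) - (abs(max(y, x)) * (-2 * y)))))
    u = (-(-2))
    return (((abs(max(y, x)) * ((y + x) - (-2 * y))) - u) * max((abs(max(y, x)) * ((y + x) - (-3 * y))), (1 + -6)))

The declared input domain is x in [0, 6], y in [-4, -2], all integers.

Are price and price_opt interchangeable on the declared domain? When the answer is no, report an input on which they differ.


Consider the input x=6, y=-2.
price: t becomes 0; next u becomes 12; next r becomes 1; next at i=0:; next r becomes 10; next at k=0:; next r becomes 5; next at k=1:; next r becomes 0; next at k=2:; next r becomes -5; next at i=1:; next r becomes 4; next at k=0:; next r becomes -1; next at k=1:; next r becomes -6; next at k=2:; next r becomes -11; next at i=2:; next r becomes -2; next at k=0:; next r becomes -7; next at k=1:; next r becomes -12; next at k=2:; next r becomes -17; next at i=3:; next r becomes -8; next at k=0:; next r becomes -13; next at k=1:; next r becomes -18; next at k=2:; next r becomes -23; next at i=4:; next r becomes -14; next at k=0:; next r becomes -19; next at k=1:; next r becomes -24; next at k=2:; next r becomes -29; next at i=5:; next r becomes -20; next at k=0:; next r becomes -25; next at k=1:; next r becomes -30; next at k=2:; next r becomes -35; next u becomes 2; next final value 0
price_opt: u becomes 12; next r becomes 1; next at i=0:; next r becomes 10; next r becomes 5; next at k=1:; next r becomes 0; next at k=2:; next r becomes -5; next at i=1:; next r becomes 4; next r becomes -1; next at k=1:; next r becomes -6; next at k=2:; next r becomes -11; next at i=2:; next r becomes -2; next r becomes -7; next at k=1:; next r becomes -12; next at k=2:; next r becomes -17; next at i=3:; next r becomes -8; next r becomes -13; next at k=1:; next r becomes -18; next at k=2:; next r becomes -23; next at i=4:; next r becomes -14; next r becomes -19; next at k=1:; next r becomes -24; next at k=2:; next r becomes -29; next at i=5:; next r becomes -20; next r becomes -25; next at k=1:; next r becomes -30; next at k=2:; next r becomes -35; next u becomes 2; next final value 10
0 vs 10 — the two versions disagree here.
verdict: not equivalent; witness: x=6, y=-2


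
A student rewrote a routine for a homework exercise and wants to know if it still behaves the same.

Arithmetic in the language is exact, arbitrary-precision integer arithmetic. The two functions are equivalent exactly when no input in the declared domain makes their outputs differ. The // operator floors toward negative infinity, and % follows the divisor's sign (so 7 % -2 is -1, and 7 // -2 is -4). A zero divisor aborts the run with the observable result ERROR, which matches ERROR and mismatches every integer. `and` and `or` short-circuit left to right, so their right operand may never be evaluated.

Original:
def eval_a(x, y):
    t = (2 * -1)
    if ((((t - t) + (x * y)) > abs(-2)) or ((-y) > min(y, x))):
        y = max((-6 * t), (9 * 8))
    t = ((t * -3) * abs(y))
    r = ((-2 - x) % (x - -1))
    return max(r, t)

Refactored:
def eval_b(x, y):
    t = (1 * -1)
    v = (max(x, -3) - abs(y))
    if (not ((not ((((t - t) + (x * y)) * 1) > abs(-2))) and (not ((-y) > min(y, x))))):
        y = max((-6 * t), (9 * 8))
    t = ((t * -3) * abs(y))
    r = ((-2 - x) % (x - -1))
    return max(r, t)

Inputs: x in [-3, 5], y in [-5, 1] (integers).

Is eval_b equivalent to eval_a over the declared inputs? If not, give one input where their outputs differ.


There is a counterexample at x=-3, y=-5: 432 on one side, 216 on the other.
eval_a: t becomes -2; next ((((t - t) + (x * y)) > abs(-2)) or ((-y) > min(y, x))) evaluates to true; next y becomes 72; next t becomes 432; next r becomes -1; next final value 432
eval_b: t becomes -1; next v becomes -8; next (not ((not ((((t - t) + (x * y)) * 1) > abs(-2))) and (not ((-y) > min(y, x))))) evaluates to true; next y becomes 72; next t becomes 216; next r becomes -1; next final value 216
verdict: not equivalent; witness: x=-3, y=-5
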